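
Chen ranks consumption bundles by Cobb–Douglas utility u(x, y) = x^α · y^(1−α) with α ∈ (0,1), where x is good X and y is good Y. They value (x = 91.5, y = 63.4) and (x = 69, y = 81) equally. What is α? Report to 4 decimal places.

α ≈ 0.4647

Indifference: 91.5^α · 63.4^(1−α) = 69^α · 81^(1−α).
Rearrange to (91.5/69)^α = (81/63.4)^(1−α) and take logs: α·0.2822325 = (1−α)·0.2449853.
So α/(1−α) = (0.2449853)/(0.2822325) = 0.8680265, and α = 0.8680265/1.8680265 ≈ 0.4647.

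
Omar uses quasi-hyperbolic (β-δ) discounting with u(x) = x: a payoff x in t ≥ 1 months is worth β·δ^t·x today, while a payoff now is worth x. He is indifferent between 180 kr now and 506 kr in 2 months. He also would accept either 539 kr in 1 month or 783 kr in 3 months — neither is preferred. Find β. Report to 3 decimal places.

Both payoffs in the second observation are in the future, so β drops out: δ^1·539 = δ^3·783 ⇒ δ^2 = 539/783 = 0.68838, so δ = 0.82969.
Now use the now-vs-future pair: 180 = β·δ^2·506 gives β = 180/(0.68838·506) ≈ 0.517.

β ≈ 0.517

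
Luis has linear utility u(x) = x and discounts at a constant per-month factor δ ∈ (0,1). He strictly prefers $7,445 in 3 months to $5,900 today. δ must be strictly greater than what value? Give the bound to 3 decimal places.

The preference means 5900 < δ^3·7445.
So δ^3 > 5900/7445 = 0.79248; taking the cube root of both positive sides preserves the inequality.
δ > (5900/7445)^(1/3) ≈ 0.925.

δ > 0.925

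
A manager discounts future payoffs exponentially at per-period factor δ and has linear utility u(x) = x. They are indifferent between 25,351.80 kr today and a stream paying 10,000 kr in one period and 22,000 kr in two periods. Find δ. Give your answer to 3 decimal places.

Equating present values: 25351.80 = 10000δ + 22000δ².
Rearranged: 22000δ² + 10000δ − 25351.80 = 0.
δ = (−10000 + √(10000² + 4·22000·25351.80)) / (2·22000) = (−10000 + √2330958400.00) / 44000 ≈ 0.870.

δ ≈ 0.870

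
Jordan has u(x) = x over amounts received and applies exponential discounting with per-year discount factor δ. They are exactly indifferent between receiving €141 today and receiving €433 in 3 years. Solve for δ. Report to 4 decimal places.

δ ≈ 0.6880

Equating discounted utilities: u(141) = δ^3·u(433) ⇒ δ^3 = u(141)/u(433).
With u(x) = x: δ^3 = 141/433 = 0.32564.
So δ = 0.32564^(1/3) ≈ 0.6880.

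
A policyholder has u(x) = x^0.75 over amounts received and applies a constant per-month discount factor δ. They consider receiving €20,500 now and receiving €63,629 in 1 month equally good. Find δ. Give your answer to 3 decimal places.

δ ≈ 0.428

Indifference means u(20500) = δ · u(63629), so δ = u(20500)/u(63629).
With u(x) = x^0.75: δ = 20500^0.75/63629^0.75 = (20500/63629)^0.75 = 0.42764.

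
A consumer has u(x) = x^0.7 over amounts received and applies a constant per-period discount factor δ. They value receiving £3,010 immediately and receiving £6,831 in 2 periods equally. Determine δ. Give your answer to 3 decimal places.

δ ≈ 0.751

Indifference means u(3010) = δ^2 · u(6831), so δ^2 = u(3010)/u(6831).
With u(x) = x^0.7: δ^2 = 3010^0.7/6831^0.7 = (3010/6831)^0.7 = 0.56345.
So δ = 0.56345^(1/2) ≈ 0.751.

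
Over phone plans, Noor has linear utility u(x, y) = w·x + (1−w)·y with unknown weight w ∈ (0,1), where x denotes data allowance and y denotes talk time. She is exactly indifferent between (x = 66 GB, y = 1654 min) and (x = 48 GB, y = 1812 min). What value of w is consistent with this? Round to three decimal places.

Equating utilities: w·66 + (1−w)·1654 = w·48 + (1−w)·1812.
Rearranging, 18·w − 158·(1−w) = 0.
Hence w = 158/(18+158) = 158/176 = 0.898.

w = 0.898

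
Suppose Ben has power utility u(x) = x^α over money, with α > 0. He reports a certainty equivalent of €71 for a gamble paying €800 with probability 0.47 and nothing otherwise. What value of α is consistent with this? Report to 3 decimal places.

α ≈ 0.312

EU(lottery) = 0.47·800^α + 0.53·0 = 0.47·800^α.
Indifference: 71^α = 0.47·800^α, so (71/800)^α = 0.47.
Take logs: α = ln 0.47 / ln(71/800) ≈ 0.31174.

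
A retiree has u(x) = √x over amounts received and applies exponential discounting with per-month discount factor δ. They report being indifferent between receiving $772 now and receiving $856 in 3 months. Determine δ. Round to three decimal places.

δ ≈ 0.983

Indifference means u(772) = δ^3 · u(856), so δ^3 = u(772)/u(856).
Since u(x) = √x, δ^3 = √(772/856) = 0.94967.
So δ = 0.94967^(1/3) ≈ 0.983.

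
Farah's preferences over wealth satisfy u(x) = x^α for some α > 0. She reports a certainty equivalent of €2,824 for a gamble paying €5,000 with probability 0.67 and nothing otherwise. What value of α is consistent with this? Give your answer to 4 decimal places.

The lottery's expected utility is 0.67·u(5000) + 0.33·u(0) = 0.67·5000^α (since u(0) = 0 for α > 0).
Setting u(2824) equal to that: 2824^α = 0.67·5000^α ⇒ (2824/5000)^α = 0.67.
Take logs: α = ln 0.67 / ln(2824/5000) ≈ 0.701014.

α ≈ 0.7010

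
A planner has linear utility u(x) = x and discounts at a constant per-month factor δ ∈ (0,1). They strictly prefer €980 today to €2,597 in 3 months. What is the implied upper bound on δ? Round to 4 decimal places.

Under u(x) = x this choice says 980 > δ^3·2597.
Hence δ^3 < 980/2597 = 0.37736, and x ↦ x^(1/3) is increasing on (0,∞).
δ < 0.37736^(1/3) = 0.7226.

δ < 0.7226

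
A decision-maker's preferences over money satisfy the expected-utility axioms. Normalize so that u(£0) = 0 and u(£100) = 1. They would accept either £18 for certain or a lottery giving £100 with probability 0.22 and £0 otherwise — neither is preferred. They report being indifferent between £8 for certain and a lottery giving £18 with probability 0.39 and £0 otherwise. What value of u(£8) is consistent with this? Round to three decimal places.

0.086

From the first indifference, u(£18) = 0.22·u(£100) + 0.78·u(£0) = 0.22·1 + 0.78·0 = 0.22.
The second indifference gives u(£8) = 0.39·u(£18) + 0.61·u(£0) = 0.39·0.22 + 0.61·0.00 = 0.0858.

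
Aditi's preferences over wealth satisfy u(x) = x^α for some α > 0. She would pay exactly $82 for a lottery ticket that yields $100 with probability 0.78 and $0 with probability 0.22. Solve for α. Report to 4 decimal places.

The lottery's expected utility is 0.78·u(100) + 0.22·u(0) = 0.78·100^α (since u(0) = 0 for α > 0).
Indifference: 82^α = 0.78·100^α, so (82/100)^α = 0.78.
Take logs: α = ln 0.78 / ln(82/100) ≈ 1.252004.

α ≈ 1.2520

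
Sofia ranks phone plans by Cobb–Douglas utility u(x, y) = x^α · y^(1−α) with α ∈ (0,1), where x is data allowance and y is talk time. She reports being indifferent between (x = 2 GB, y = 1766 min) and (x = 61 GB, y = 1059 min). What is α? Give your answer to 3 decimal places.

α ≈ 0.130

Set the two utilities equal: 2^α·1766^(1−α) = 61^α·1059^(1−α).
Rearrange to (2/61)^α = (1059/1766)^(1−α) and take logs: α·-3.417727 = (1−α)·-0.511392.
Thus α·(-3.929119) = -0.511392, so α = -0.511392/-3.929119 ≈ 0.130.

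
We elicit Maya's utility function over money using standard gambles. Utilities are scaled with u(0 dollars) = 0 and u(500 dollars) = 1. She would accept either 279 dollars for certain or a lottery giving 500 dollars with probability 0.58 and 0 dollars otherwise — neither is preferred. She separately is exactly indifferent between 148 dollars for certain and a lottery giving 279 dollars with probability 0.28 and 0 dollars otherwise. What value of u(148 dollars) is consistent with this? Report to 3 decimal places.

The first gamble pins u(279 dollars): it must equal 0.58·1 + 0.42·0 = 0.58.
Chaining: u(148 dollars) = 0.28·0.58 + 0.72·0.00 = 0.1624.

0.162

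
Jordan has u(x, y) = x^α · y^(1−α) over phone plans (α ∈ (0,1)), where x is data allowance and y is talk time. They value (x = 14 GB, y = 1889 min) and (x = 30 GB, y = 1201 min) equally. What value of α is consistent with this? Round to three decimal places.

The Cobb–Douglas utilities coincide, so 14^α·1889^(1−α) = 30^α·1201^(1−α).
(14/30)^α = (1201/1889)^(1−α); take logs: α·ln(14/30) = (1−α)·ln(1201/1889), i.e. α·-0.762140 = (1−α)·-0.452893.
Thus α·(-1.215033) = -0.452893, so α = -0.452893/-1.215033 ≈ 0.373.

α ≈ 0.373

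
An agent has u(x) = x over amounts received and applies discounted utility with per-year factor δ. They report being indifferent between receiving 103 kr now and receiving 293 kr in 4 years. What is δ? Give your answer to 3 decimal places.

Equating discounted utilities: u(103) = δ^4·u(293) ⇒ δ^4 = u(103)/u(293).
With u(x) = x: δ^4 = 103/293 = 0.35154.
So δ = 0.35154^(1/4) ≈ 0.770.

δ ≈ 0.770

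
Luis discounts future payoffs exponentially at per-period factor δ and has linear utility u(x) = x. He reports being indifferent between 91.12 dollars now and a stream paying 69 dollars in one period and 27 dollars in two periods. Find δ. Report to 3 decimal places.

δ ≈ 0.960

Present value of the stream is 69·δ + 27·δ². Indifference gives 69δ + 27δ² = 91.12.
That is, 27δ² + 69δ − 91.12 = 0, a quadratic in δ.
The positive root is δ = [−69 + √(69² + 4·27·91.12)] / (2·27) = (−69 + 120.839)/54 ≈ 0.960.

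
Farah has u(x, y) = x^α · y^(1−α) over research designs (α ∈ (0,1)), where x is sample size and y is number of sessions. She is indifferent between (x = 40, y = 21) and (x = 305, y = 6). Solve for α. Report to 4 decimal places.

α ≈ 0.3815

The Cobb–Douglas utilities coincide, so 40^α·21^(1−α) = 305^α·6^(1−α).
Taking logs: α·ln 40 + (1−α)·ln 21 = α·ln 305 + (1−α)·ln 6, i.e. α·-2.0314323 = (1−α)·-1.2527630.
With A = -2.0314323 and B = -1.2527630: α·A = (1−α)·B, so α = B/(A+B) = -1.2527630/-3.2841953 ≈ 0.3815.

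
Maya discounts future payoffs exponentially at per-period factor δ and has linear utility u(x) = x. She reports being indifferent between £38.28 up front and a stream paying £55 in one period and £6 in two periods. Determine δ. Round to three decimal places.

δ ≈ 0.650

Equating present values: 38.28 = 55δ + 6δ².
So 6δ² + 55δ − 38.28 = 0.
δ = (−55 + √(55² + 4·6·38.28)) / (2·6) = (−55 + √3943.72) / 12 ≈ 0.650.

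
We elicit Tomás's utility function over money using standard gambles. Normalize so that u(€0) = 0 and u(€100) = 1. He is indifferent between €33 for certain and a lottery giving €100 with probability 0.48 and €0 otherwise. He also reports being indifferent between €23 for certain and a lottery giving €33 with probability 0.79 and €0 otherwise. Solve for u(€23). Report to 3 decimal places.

From the first indifference, u(€33) = 0.48·u(€100) + 0.52·u(€0) = 0.48·1 + 0.52·0 = 0.48.
The second indifference gives u(€23) = 0.79·u(€33) + 0.21·u(€0) = 0.79·0.48 + 0.21·0.00 = 0.3792.

0.379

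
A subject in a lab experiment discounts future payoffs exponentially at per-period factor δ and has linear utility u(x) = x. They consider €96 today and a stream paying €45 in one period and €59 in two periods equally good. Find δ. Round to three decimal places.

δ ≈ 0.950

Equating present values: 96 = 45δ + 59δ².
Rearranged: 59δ² + 45δ − 96 = 0.
δ = (−45 + √(45² + 4·59·96)) / (2·59) = (−45 + √24681.00) / 118 ≈ 0.950.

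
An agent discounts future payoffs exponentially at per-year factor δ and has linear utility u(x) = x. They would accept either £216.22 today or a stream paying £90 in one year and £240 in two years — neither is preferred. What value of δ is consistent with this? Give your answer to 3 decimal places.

The stream is worth 90δ + 240δ² today, so 90δ + 240δ² = 216.22.
So 240δ² + 90δ − 216.22 = 0.
The positive root is δ = [−90 + √(90² + 4·240·216.22)] / (2·240) = (−90 + 464.404)/480 ≈ 0.780.

δ ≈ 0.780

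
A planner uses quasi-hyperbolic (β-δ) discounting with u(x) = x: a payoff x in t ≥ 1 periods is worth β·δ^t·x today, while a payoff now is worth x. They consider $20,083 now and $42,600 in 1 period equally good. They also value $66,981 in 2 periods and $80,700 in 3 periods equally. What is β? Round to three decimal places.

From the later pair, β·δ^2·66981 = β·δ^3·80700; dividing through, δ = 66981/80700 = 0.83000.
The first indifference: 20083 = β·δ·42600, so β = 20083/(δ·42600) = 20083/(0.83000·42600) ≈ 0.568.

β ≈ 0.568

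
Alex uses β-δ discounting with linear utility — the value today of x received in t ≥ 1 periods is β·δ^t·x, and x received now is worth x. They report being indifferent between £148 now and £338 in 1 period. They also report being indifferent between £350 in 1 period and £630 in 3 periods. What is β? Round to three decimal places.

β ≈ 0.587

Both payoffs in the second observation are in the future, so β drops out: δ^1·350 = δ^3·630 ⇒ δ^2 = 350/630 = 0.55556, so δ = 0.74536.
Now use the now-vs-future pair: 148 = β·δ·338 gives β = 148/(0.74536·338) ≈ 0.587.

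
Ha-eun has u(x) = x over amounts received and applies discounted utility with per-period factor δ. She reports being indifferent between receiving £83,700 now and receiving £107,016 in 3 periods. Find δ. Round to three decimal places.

The payoff in 3 periods is discounted by δ^3, so u(83700) = δ^3·u(107016) and δ^3 = u(83700)/u(107016).
With u(x) = x: δ^3 = 83700/107016 = 0.78213.
Hence δ = (0.78213)^(1/3) = 0.92135.

δ ≈ 0.921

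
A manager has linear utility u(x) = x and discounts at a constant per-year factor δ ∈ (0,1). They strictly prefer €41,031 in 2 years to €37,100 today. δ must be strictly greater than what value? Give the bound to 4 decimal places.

The preference means 37100 < δ^2·41031.
Hence δ^2 > 37100/41031 = 0.90419, and x ↦ x^(1/2) is increasing on (0,∞).
δ > 0.90419^(1/2) = 0.9509.

δ > 0.9509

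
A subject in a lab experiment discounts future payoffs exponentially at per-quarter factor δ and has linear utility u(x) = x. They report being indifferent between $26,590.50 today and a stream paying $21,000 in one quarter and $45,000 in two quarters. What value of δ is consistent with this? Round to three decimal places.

Equating present values: 26590.50 = 21000δ + 45000δ².
So 45000δ² + 21000δ − 26590.50 = 0.
The positive root is δ = [−21000 + √(21000² + 4·45000·26590.50)] / (2·45000) = (−21000 + 72300.000)/90000 ≈ 0.570.

δ ≈ 0.570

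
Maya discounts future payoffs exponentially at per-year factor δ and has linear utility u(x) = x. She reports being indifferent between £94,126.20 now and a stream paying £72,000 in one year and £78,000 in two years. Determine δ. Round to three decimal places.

δ ≈ 0.730

Equating present values: 94126.20 = 72000δ + 78000δ².
So 78000δ² + 72000δ − 94126.20 = 0.
By the quadratic formula (taking the positive root), δ = (−72000 + √34551374400.00) / 156000 ≈ 0.730.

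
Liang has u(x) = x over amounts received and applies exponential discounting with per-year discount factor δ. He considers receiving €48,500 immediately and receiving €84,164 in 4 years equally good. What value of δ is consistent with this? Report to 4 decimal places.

Indifference means u(48500) = δ^4 · u(84164), so δ^4 = u(48500)/u(84164).
With u(x) = x: δ^4 = 48500/84164 = 0.57626.
So δ = 0.57626^(1/4) ≈ 0.8713.

δ ≈ 0.8713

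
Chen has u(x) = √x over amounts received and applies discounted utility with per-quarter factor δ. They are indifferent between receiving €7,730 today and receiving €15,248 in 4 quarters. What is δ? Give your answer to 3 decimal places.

The payoff in 4 quarters is discounted by δ^4, so u(7730) = δ^4·u(15248) and δ^4 = u(7730)/u(15248).
With u(x) = √x: δ^4 = √7730/√15248 = √(7730/15248) = 0.71201.
Hence δ = (0.71201)^(1/4) = 0.91859.

δ ≈ 0.919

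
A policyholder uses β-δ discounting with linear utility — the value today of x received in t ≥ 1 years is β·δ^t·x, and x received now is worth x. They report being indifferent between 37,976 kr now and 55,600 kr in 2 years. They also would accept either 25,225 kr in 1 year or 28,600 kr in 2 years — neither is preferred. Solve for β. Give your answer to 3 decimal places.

From the later pair, β·δ^1·25225 = β·δ^2·28600; dividing through, δ = 25225/28600 = 0.88199.
Now use the now-vs-future pair: 37976 = β·δ^2·55600 gives β = 37976/(0.77791·55600) ≈ 0.878.

β ≈ 0.878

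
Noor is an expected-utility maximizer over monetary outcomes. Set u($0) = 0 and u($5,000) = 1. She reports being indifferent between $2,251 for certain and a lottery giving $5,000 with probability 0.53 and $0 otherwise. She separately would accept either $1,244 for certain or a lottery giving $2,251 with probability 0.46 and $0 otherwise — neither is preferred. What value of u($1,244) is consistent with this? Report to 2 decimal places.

0.24

The first gamble pins u($2,251): it must equal 0.53·1 + 0.47·0 = 0.53.
Chaining: u($1,244) = 0.46·0.53 + 0.54·0.00 = 0.2438.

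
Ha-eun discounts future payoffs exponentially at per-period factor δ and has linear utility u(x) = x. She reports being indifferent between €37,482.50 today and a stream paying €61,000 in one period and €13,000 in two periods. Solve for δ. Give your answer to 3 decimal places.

Equating present values: 37482.50 = 61000δ + 13000δ².
So 13000δ² + 61000δ − 37482.50 = 0.
δ = (−61000 + √(61000² + 4·13000·37482.50)) / (2·13000) = (−61000 + √5670090000.00) / 26000 ≈ 0.550.

δ ≈ 0.550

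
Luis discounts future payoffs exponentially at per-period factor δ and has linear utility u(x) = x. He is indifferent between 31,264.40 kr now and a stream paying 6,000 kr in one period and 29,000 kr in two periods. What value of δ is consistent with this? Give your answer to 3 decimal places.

δ ≈ 0.940

Equating present values: 31264.40 = 6000δ + 29000δ².
Rearranged: 29000δ² + 6000δ − 31264.40 = 0.
By the quadratic formula (taking the positive root), δ = (−6000 + √3662670400.00) / 58000 ≈ 0.940.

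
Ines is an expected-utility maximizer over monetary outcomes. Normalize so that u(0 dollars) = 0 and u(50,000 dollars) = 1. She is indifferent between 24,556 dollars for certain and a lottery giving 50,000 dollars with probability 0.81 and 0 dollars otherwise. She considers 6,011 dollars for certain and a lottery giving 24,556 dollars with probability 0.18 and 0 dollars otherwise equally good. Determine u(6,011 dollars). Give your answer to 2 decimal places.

From the first indifference, u(24,556 dollars) = 0.81·u(50,000 dollars) + 0.19·u(0 dollars) = 0.81·1 + 0.19·0 = 0.81.
Then u(6,011 dollars) = 0.18·u(24,556 dollars) + 0.82·u(0 dollars) = 0.18·0.81 + 0.82·0.00 = 0.1458.

0.15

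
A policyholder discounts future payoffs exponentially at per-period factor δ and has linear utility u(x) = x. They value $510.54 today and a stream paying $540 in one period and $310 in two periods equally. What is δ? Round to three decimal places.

Equating present values: 510.54 = 540δ + 310δ².
Rearranged: 310δ² + 540δ − 510.54 = 0.
By the quadratic formula (taking the positive root), δ = (−540 + √924669.60) / 620 ≈ 0.680.

δ ≈ 0.680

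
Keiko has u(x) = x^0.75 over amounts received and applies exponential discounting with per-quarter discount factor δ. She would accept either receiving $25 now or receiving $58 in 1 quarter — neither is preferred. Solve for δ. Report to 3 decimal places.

δ ≈ 0.532

The payoff in 1 quarter is discounted by δ, so u(25) = δ·u(58) and δ = u(25)/u(58).
With u(x) = x^0.75: δ = 25^0.75/58^0.75 = (25/58)^0.75 = 0.53197.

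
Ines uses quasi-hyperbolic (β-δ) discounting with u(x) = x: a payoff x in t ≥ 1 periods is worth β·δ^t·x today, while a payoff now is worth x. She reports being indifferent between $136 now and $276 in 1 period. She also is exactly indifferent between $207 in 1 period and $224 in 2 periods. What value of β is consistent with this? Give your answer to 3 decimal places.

β ≈ 0.533

Both payoffs in the second observation are in the future, so β drops out: δ^1·207 = δ^2·224 ⇒ δ = 207/224 = 0.92411.
Now use the now-vs-future pair: 136 = β·δ·276 gives β = 136/(0.92411·276) ≈ 0.533.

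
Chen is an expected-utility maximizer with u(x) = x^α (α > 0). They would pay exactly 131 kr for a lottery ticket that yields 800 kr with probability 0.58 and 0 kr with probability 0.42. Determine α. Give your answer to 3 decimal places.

The lottery's expected utility is 0.58·u(800) + 0.42·u(0) = 0.58·800^α (since u(0) = 0 for α > 0).
Indifference: 131^α = 0.58·800^α, so (131/800)^α = 0.58.
Taking logs: α·ln(131/800) = ln(0.58), so α = -0.544727 / -1.809414 ≈ 0.301.

α ≈ 0.301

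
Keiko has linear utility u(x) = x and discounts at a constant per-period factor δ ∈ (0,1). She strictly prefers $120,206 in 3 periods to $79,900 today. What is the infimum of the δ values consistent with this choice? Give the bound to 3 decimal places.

δ > 0.873

Comparing present values: 79900 < δ^3·120206.
Dividing by 120206: δ^3 > 0.66469. Both sides are positive, so the cube root keeps the direction.
δ > 0.66469^(1/3) = 0.873.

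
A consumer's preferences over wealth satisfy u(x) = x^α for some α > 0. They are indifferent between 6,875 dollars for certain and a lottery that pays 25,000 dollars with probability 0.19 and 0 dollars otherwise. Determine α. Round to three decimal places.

α ≈ 1.286

EU(lottery) = 0.19·25000^α + 0.81·0 = 0.19·25000^α.
Indifference: 6875^α = 0.19·25000^α, so (6875/25000)^α = 0.19.
α = ln(0.19) / ln(6875/25000) = -1.660731/-1.290984 ≈ 1.286.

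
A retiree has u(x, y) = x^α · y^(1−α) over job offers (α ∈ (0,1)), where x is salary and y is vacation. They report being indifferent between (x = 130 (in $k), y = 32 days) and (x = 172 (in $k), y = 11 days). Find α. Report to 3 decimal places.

The Cobb–Douglas utilities coincide, so 130^α·32^(1−α) = 172^α·11^(1−α).
Taking logs: α·ln 130 + (1−α)·ln 32 = α·ln 172 + (1−α)·ln 11, i.e. α·-0.279960 = (1−α)·-1.067841.
So α/(1−α) = (-1.067841)/(-0.279960) = 3.814263, and α = 3.814263/4.814263 ≈ 0.792.

α ≈ 0.792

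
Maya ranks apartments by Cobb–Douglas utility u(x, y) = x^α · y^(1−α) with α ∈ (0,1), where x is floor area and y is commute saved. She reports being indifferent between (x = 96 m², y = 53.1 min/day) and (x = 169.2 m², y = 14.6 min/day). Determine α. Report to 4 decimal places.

Set the two utilities equal: 96^α·53.1^(1−α) = 169.2^α·14.6^(1−α).
(96/169.2)^α = (14.6/53.1)^(1−α); take logs: α·ln(96/169.2) = (1−α)·ln(14.6/53.1), i.e. α·-0.5667333 = (1−α)·-1.2911554.
With A = -0.5667333 and B = -1.2911554: α·A = (1−α)·B, so α = B/(A+B) = -1.2911554/-1.8578887 ≈ 0.6950.

α ≈ 0.6950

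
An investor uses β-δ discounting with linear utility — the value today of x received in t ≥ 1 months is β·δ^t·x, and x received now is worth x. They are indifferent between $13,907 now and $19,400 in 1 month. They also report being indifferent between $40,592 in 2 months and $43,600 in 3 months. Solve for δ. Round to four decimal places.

Both payoffs in the second observation are in the future, so β drops out: δ^2·40592 = δ^3·43600 ⇒ δ = 40592/43600 = 0.93101.

δ ≈ 0.9310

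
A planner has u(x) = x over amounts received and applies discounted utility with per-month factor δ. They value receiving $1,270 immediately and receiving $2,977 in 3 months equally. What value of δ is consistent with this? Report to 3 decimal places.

Indifference means u(1270) = δ^3 · u(2977), so δ^3 = u(1270)/u(2977).
With u(x) = x: δ^3 = 1270/2977 = 0.42660.
Hence δ = (0.42660)^(1/3) = 0.75279.

δ ≈ 0.753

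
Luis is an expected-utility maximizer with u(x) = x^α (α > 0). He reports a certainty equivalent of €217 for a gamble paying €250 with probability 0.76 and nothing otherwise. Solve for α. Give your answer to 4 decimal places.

α ≈ 1.9386

The lottery's expected utility is 0.76·u(250) + 0.24·u(0) = 0.76·250^α (since u(0) = 0 for α > 0).
Indifference: 217^α = 0.76·250^α, so (217/250)^α = 0.76.
Take logs: α = ln 0.76 / ln(217/250) ≈ 1.938612.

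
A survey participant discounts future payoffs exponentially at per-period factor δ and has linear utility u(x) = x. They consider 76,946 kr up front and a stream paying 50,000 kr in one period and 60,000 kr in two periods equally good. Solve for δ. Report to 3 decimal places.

Present value of the stream is 50000·δ + 60000·δ². Indifference gives 50000δ + 60000δ² = 76946.
So 60000δ² + 50000δ − 76946 = 0.
By the quadratic formula (taking the positive root), δ = (−50000 + √20967040000.00) / 120000 ≈ 0.790.

δ ≈ 0.790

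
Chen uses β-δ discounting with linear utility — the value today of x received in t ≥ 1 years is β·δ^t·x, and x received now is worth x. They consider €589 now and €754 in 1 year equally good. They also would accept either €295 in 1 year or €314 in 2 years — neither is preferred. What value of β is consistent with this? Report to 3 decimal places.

From the later pair, β·δ^1·295 = β·δ^2·314; dividing through, δ = 295/314 = 0.93949.
Now use the now-vs-future pair: 589 = β·δ·754 gives β = 589/(0.93949·754) ≈ 0.831.

β ≈ 0.831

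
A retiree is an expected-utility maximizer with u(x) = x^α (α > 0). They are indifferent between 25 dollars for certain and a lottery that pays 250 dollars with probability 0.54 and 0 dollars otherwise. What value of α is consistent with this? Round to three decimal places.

EU(lottery) = 0.54·250^α + 0.46·0 = 0.54·250^α.
Equating: 25^α = 0.54·250^α, i.e. 0.1000^α = 0.54.
α = ln(0.54) / ln(25/250) = -0.616186/-2.302585 ≈ 0.268.

α ≈ 0.268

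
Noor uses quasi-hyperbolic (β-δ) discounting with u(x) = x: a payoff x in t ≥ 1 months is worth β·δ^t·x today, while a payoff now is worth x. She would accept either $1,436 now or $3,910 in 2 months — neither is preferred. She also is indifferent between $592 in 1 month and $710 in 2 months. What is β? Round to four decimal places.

β ≈ 0.5283

Both payoffs in the second observation are in the future, so β drops out: δ^1·592 = δ^2·710 ⇒ δ = 592/710 = 0.83380.
Substituting δ into 1436 = β·δ^2·3910: β = 1436/(2718.338) ≈ 0.5283.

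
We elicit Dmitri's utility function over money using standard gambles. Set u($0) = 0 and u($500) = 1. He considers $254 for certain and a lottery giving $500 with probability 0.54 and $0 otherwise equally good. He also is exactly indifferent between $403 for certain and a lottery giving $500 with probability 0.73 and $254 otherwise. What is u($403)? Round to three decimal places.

From the first indifference, u($254) = 0.54·u($500) + 0.46·u($0) = 0.54·1 + 0.46·0 = 0.54.
The second indifference gives u($403) = 0.73·u($500) + 0.27·u($254) = 0.73·1.00 + 0.27·0.54 = 0.8758.

0.876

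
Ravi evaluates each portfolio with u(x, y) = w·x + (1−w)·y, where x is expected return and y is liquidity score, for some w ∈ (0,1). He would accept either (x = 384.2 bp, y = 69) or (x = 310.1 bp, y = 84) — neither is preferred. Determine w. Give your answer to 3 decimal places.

Indifference: w·384.2 + (1−w)·69 = w·310.1 + (1−w)·84.
Collecting terms: w·74.1 = (1−w)·15.
Hence w = 15/(74.1+15) = 15/89.1 = 0.168.

w = 0.168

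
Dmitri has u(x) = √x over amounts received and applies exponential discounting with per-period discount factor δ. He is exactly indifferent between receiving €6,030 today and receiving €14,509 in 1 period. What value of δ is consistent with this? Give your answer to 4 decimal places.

δ ≈ 0.6447

Equating discounted utilities: u(6030) = δ·u(14509) ⇒ δ = u(6030)/u(14509).
With u(x) = √x: δ = √6030/√14509 = √(6030/14509) = 0.64467.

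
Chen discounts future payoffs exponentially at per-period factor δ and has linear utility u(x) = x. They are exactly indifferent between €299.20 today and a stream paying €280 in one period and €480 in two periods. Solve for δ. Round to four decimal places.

δ ≈ 0.5500

The stream is worth 280δ + 480δ² today, so 280δ + 480δ² = 299.20.
Rearranged: 480δ² + 280δ − 299.20 = 0.
δ = (−280 + √(280² + 4·480·299.20)) / (2·480) = (−280 + √652864.00) / 960 ≈ 0.5500.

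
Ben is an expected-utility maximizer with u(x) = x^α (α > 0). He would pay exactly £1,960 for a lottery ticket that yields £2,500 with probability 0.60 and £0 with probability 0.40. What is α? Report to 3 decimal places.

α ≈ 2.099

The lottery's expected utility is 0.60·u(2500) + 0.40·u(0) = 0.60·2500^α (since u(0) = 0 for α > 0).
Setting u(1960) equal to that: 1960^α = 0.60·2500^α ⇒ (1960/2500)^α = 0.60.
α = ln(0.60) / ln(1960/2500) = -0.510826/-0.243346 ≈ 2.099.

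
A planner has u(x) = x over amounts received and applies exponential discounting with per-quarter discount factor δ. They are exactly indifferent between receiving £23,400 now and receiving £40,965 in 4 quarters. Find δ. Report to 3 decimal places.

The payoff in 4 quarters is discounted by δ^4, so u(23400) = δ^4·u(40965) and δ^4 = u(23400)/u(40965).
With u(x) = x: δ^4 = 23400/40965 = 0.57122.
Taking the 4th root: δ = 0.57122^(1/4) ≈ 0.869.

δ ≈ 0.869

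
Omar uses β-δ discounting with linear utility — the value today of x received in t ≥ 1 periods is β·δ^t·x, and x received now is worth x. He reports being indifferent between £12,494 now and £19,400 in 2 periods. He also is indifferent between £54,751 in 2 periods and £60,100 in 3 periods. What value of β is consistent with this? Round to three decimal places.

β ≈ 0.776

Both payoffs in the second observation are in the future, so β drops out: δ^2·54751 = δ^3·60100 ⇒ δ = 54751/60100 = 0.91100.
Now use the now-vs-future pair: 12494 = β·δ^2·19400 gives β = 12494/(0.82992·19400) ≈ 0.776.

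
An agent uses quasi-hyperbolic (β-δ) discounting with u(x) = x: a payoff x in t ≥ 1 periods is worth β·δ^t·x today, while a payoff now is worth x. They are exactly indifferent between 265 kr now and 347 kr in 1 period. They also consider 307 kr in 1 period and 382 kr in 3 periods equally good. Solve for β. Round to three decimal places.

β ≈ 0.852

The second indifference involves only future payoffs, so β cancels: β·δ^1·307 = β·δ^3·382, giving δ^2 = 307/382 = 0.80366, so δ = 0.89647.
Substituting δ into 265 = β·δ·347: β = 265/(311.076) ≈ 0.852.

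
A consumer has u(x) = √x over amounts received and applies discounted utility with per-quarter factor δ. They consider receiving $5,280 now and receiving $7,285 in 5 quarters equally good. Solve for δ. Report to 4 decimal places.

Equating discounted utilities: u(5280) = δ^5·u(7285) ⇒ δ^5 = u(5280)/u(7285).
Since u(x) = √x, δ^5 = √(5280/7285) = 0.85134.
So δ = 0.85134^(1/5) ≈ 0.9683.

δ ≈ 0.9683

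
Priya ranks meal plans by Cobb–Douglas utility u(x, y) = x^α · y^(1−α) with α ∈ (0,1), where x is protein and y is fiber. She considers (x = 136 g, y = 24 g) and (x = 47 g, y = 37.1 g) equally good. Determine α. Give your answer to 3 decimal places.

α ≈ 0.291

Indifference: 136^α · 24^(1−α) = 47^α · 37.1^(1−α).
Taking logs: α·ln 136 + (1−α)·ln 24 = α·ln 47 + (1−α)·ln 37.1, i.e. α·1.062507 = (1−α)·0.435563.
Thus α·(1.498070) = 0.435563, so α = 0.435563/1.498070 ≈ 0.291.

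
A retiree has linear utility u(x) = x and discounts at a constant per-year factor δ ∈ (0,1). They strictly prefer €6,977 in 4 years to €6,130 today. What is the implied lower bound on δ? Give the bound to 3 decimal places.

δ > 0.968

The preference means 6130 < δ^4·6977.
Dividing by 6977: δ^4 > 0.87860. Both sides are positive, so the 4th root keeps the direction.
δ > 0.87860^(1/4) = 0.968.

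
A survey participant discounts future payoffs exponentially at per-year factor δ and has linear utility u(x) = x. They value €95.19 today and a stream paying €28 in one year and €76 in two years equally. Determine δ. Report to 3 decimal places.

δ ≈ 0.950

Present value of the stream is 28·δ + 76·δ². Indifference gives 28δ + 76δ² = 95.19.
So 76δ² + 28δ − 95.19 = 0.
δ = (−28 + √(28² + 4·76·95.19)) / (2·76) = (−28 + √29721.76) / 152 ≈ 0.950.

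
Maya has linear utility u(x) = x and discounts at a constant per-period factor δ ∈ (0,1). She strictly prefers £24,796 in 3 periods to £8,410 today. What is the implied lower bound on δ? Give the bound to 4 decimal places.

δ > 0.6974

Comparing present values: 8410 < δ^3·24796.
Dividing by 24796: δ^3 > 0.33917. Both sides are positive, so the cube root keeps the direction.
δ > 0.33917^(1/3) = 0.6974.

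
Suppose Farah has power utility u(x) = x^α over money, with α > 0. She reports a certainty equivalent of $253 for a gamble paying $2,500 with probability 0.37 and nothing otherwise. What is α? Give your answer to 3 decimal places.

α ≈ 0.434

Since u(0) = 0, the lottery's EU is 0.37·2500^α.
Setting u(253) equal to that: 253^α = 0.37·2500^α ⇒ (253/2500)^α = 0.37.
Taking logs: α·ln(253/2500) = ln(0.37), so α = -0.994252 / -2.290657 ≈ 0.434.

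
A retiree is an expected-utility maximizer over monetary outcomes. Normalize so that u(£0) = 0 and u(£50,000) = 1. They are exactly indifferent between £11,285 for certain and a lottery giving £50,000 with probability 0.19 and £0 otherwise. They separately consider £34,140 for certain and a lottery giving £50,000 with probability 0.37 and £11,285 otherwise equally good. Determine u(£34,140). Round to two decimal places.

0.49

First, u(£11,285) = 0.19·u(£50,000) + 0.81·u(£0) = 0.19.
Chaining: u(£34,140) = 0.37·1.00 + 0.63·0.19 = 0.4897.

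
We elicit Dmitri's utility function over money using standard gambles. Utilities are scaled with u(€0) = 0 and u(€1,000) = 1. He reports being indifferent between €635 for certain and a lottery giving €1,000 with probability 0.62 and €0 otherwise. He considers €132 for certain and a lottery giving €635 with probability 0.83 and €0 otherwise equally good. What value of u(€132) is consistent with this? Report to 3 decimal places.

From the first indifference, u(€635) = 0.62·u(€1,000) + 0.38·u(€0) = 0.62·1 + 0.38·0 = 0.62.
Chaining: u(€132) = 0.83·0.62 + 0.17·0.00 = 0.5146.

0.515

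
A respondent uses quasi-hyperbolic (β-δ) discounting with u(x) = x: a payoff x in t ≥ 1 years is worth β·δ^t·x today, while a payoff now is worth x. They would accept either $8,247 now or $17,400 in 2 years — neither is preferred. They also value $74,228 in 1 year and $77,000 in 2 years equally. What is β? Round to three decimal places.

β ≈ 0.510

Both payoffs in the second observation are in the future, so β drops out: δ^1·74228 = δ^2·77000 ⇒ δ = 74228/77000 = 0.96400.
Now use the now-vs-future pair: 8247 = β·δ^2·17400 gives β = 8247/(0.92930·17400) ≈ 0.510.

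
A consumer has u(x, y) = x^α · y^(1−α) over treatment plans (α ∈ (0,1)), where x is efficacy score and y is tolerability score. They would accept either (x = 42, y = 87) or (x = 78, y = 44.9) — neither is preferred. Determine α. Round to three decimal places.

α ≈ 0.517

Set the two utilities equal: 42^α·87^(1−α) = 78^α·44.9^(1−α).
(42/78)^α = (44.9/87)^(1−α); take logs: α·ln(42/78) = (1−α)·ln(44.9/87), i.e. α·-0.619039 = (1−α)·-0.661470.
So α/(1−α) = (-0.661470)/(-0.619039) = 1.068543, and α = 1.068543/2.068543 ≈ 0.517.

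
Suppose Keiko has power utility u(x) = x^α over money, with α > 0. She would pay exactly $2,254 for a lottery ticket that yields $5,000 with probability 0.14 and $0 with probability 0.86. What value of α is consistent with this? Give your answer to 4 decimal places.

EU(lottery) = 0.14·5000^α + 0.86·0 = 0.14·5000^α.
Equating: 2254^α = 0.14·5000^α, i.e. 0.4508^α = 0.14.
Take logs: α = ln 0.14 / ln(2254/5000) ≈ 2.467723.

α ≈ 2.4677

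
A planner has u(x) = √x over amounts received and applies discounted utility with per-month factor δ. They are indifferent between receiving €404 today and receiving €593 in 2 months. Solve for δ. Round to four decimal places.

δ ≈ 0.9085

Indifference means u(404) = δ^2 · u(593), so δ^2 = u(404)/u(593).
With u(x) = √x: δ^2 = √404/√593 = √(404/593) = 0.82540.
Taking the square root: δ = 0.82540^(1/2) ≈ 0.9085.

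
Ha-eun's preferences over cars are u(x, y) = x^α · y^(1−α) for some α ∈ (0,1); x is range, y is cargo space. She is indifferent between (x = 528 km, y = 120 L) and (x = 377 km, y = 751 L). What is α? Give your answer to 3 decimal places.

The Cobb–Douglas utilities coincide, so 528^α·120^(1−α) = 377^α·751^(1−α).
Rearrange to (528/377)^α = (751/120)^(1−α) and take logs: α·0.336851 = (1−α)·1.833914.
Thus α·(2.170765) = 1.833914, so α = 1.833914/2.170765 ≈ 0.845.

α ≈ 0.845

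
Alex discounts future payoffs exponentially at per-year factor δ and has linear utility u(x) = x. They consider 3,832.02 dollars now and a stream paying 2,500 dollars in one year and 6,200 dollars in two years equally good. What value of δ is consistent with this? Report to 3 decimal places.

δ ≈ 0.610

Equating present values: 3832.02 = 2500δ + 6200δ².
So 6200δ² + 2500δ − 3832.02 = 0.
The positive root is δ = [−2500 + √(2500² + 4·6200·3832.02)] / (2·6200) = (−2500 + 10064.000)/12400 ≈ 0.610.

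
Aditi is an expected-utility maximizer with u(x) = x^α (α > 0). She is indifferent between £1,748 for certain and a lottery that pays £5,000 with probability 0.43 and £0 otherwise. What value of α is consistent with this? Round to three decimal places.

α ≈ 0.803

EU(lottery) = 0.43·5000^α + 0.57·0 = 0.43·5000^α.
Setting u(1748) equal to that: 1748^α = 0.43·5000^α ⇒ (1748/5000)^α = 0.43.
α = ln(0.43) / ln(1748/5000) = -0.843970/-1.050966 ≈ 0.803.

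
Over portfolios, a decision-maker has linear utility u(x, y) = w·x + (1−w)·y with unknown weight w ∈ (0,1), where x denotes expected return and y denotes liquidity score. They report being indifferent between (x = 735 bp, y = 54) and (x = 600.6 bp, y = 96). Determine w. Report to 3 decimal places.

Indifference: w·735 + (1−w)·54 = w·600.6 + (1−w)·96.
w·(735−600.6) = (1−w)·(96−54), i.e. w·134.4 = (1−w)·42.
The marginal rate of substitution is 42/134.4, so w = 42/(134.4+42) = 0.238.

w = 0.238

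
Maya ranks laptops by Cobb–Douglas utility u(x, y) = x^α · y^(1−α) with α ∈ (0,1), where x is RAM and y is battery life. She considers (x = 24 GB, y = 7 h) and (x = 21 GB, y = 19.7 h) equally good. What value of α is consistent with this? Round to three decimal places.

α ≈ 0.886

Indifference: 24^α · 7^(1−α) = 21^α · 19.7^(1−α).
Rearrange to (24/21)^α = (19.7/7)^(1−α) and take logs: α·0.133531 = (1−α)·1.034708.
Thus α·(1.168239) = 1.034708, so α = 1.034708/1.168239 ≈ 0.886.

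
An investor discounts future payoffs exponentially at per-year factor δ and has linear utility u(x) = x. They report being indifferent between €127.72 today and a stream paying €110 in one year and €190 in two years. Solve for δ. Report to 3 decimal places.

Equating present values: 127.72 = 110δ + 190δ².
So 190δ² + 110δ − 127.72 = 0.
δ = (−110 + √(110² + 4·190·127.72)) / (2·190) = (−110 + √109167.20) / 380 ≈ 0.580.

δ ≈ 0.580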